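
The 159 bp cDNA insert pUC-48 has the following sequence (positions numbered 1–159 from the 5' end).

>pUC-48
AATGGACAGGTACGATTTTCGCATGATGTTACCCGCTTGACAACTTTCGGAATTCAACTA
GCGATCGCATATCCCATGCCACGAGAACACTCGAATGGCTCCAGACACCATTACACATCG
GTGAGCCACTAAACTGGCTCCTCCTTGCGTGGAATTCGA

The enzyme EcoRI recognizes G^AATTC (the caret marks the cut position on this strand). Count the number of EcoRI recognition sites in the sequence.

GAATTC occurs starting at positions 50, 152.
EcoRI cuts at 2 sites.

2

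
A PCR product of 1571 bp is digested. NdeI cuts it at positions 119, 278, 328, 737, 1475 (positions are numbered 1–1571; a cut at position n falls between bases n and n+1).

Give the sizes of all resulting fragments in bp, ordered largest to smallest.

738, 409, 159, 119, 96, 50 bp

Linear molecule, 5 cuts → 6 fragments:
  119 − 0 = 119 bp
  278 − 119 = 159 bp
  328 − 278 = 50 bp
  737 − 328 = 409 bp
  1475 − 737 = 738 bp
  1571 − 1475 = 96 bp
Sorted largest to smallest: 738, 409, 159, 119, 96, 50 bp.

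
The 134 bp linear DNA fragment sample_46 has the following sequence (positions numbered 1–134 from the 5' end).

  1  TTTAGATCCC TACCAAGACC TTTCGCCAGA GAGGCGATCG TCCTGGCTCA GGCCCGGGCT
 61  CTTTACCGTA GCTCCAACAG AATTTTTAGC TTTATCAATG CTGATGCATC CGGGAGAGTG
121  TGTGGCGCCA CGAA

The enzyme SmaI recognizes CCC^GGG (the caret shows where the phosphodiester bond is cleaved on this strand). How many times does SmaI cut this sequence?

1

CCCGGG occurs starting at position 53.
SmaI cuts at 1 site.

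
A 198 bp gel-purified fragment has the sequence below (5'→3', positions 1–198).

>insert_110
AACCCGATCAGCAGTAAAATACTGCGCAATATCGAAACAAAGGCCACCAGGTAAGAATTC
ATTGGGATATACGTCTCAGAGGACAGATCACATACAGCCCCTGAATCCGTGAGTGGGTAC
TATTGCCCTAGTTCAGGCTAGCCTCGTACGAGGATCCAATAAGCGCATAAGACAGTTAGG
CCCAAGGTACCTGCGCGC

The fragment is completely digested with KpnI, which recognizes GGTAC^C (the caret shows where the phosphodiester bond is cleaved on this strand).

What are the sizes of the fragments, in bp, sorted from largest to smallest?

The KpnI site (GGTACC) starts at position 186.
KpnI cuts after base 5 of each site (before the last base), so after position 190.
Linear molecule, 1 cut → 2 fragments:
  1–190 → 190 bp
  191–198 → 8 bp
Sorted largest to smallest: 190, 8 bp.

190, 8 bp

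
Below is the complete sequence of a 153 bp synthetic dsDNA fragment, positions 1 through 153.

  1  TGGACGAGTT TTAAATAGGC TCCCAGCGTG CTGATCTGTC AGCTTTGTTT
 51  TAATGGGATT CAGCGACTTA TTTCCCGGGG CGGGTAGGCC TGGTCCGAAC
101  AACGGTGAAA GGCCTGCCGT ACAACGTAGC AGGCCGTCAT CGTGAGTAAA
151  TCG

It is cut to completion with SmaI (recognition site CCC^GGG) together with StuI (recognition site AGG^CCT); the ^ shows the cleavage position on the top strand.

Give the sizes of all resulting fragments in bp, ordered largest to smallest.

76, 41, 24, 12 bp

The SmaI site (CCCGGG) starts at position 74.
SmaI cuts after base 3 of each site, so after position 76.
StuI sites (AGGCCT) start at positions 86, 110.
StuI cuts after base 3 of each site, so after positions 88, 112.
Combined cut positions: 76, 88, 112.
Linear molecule, 3 cuts → 4 fragments:
  1–76 → 76 bp
  77–88 → 12 bp
  89–112 → 24 bp
  113–153 → 41 bp
Sorted largest to smallest: 76, 41, 24, 12 bp.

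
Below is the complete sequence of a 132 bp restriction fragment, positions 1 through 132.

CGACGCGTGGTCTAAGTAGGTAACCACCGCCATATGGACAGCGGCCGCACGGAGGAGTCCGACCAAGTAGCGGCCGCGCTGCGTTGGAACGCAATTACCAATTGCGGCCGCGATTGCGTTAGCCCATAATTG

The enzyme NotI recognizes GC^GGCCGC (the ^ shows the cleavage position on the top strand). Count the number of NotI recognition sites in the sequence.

3

GCGGCCGC occurs starting at positions 41, 70, 104.
NotI cuts at 3 sites.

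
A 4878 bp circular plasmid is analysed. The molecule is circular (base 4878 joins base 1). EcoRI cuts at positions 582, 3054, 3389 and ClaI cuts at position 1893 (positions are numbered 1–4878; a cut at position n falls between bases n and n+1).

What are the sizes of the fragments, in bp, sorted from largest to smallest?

Combined cut positions (sorted): 582, 1893, 3054, 3389.
Circular molecule, 4 cuts → 4 fragments:
  1893 − 582 = 1311 bp
  3054 − 1893 = 1161 bp
  3389 − 3054 = 335 bp
  wrap: 4878 − 3389 + 582 = 2071 bp
Sorted largest to smallest: 2071, 1311, 1161, 335 bp.

2071, 1311, 1161, 335 bp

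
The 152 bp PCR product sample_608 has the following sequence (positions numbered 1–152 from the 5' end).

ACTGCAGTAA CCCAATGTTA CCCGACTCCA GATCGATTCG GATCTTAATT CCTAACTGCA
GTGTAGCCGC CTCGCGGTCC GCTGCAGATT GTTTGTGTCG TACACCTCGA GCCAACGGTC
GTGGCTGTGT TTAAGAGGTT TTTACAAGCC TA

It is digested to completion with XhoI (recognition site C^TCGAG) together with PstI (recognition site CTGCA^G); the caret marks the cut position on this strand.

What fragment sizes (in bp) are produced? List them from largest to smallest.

54, 46, 26, 20, 6 bp

The XhoI site (CTCGAG) starts at position 106.
XhoI cuts after the first base of each site, so after position 106.
PstI sites (CTGCAG) start at positions 2, 56, 82.
PstI cuts after base 5 of each site (before the last base), so after positions 6, 60, 86.
Combined cut positions: 6, 60, 86, 106.
Linear molecule, 4 cuts → 5 fragments:
  1–6 → 6 bp
  7–60 → 54 bp
  61–86 → 26 bp
  87–106 → 20 bp
  107–152 → 46 bp
Sorted largest to smallest: 54, 46, 26, 20, 6 bp.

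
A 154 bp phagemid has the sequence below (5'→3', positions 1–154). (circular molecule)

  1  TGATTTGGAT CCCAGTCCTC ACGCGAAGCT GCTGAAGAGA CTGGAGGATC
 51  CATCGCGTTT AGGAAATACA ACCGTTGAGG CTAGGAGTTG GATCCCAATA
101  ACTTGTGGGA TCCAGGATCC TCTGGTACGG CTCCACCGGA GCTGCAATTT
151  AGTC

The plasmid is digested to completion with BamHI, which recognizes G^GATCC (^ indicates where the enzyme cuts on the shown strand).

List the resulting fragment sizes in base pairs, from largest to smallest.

46, 44, 39, 18, 7 bp

BamHI sites (GGATCC) start at positions 7, 46, 90, 108, 115.
BamHI cuts after the first base of each site, so after positions 7, 46, 90, 108, 115.
Circular molecule, 5 cuts → 5 fragments:
  8–46 → 39 bp
  47–90 → 44 bp
  91–108 → 18 bp
  109–115 → 7 bp
  116–154 then 1–7 → 39 + 7 = 46 bp
Sorted largest to smallest: 46, 44, 39, 18, 7 bp.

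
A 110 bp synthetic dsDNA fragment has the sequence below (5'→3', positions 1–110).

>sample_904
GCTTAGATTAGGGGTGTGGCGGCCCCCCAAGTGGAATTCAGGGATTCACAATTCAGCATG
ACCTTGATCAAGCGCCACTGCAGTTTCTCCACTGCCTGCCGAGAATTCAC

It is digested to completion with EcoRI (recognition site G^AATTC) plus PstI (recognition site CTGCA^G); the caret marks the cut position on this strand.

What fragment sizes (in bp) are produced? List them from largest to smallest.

48, 34, 21, 7 bp

EcoRI sites (GAATTC) start at positions 34, 103.
EcoRI cuts after the first base of each site, so after positions 34, 103.
The PstI site (CTGCAG) starts at position 78.
PstI cuts after base 5 of each site (before the last base), so after position 82.
Combined cut positions: 34, 82, 103.
Linear molecule, 3 cuts → 4 fragments:
  1–34 → 34 bp
  35–82 → 48 bp
  83–103 → 21 bp
  104–110 → 7 bp
Sorted largest to smallest: 48, 34, 21, 7 bp.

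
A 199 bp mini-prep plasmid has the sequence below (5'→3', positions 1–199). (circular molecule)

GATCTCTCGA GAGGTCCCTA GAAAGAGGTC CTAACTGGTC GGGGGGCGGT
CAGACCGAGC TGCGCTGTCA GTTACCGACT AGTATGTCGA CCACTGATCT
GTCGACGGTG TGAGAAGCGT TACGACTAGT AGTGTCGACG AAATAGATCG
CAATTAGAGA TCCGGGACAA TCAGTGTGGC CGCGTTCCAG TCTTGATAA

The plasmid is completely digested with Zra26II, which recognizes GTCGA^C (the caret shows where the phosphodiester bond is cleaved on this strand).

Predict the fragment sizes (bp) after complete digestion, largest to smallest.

151, 33, 15 bp

Zra26II sites (GTCGAC) start at positions 86, 101, 134.
Zra26II cuts after base 5 of each site (before the last base), so after positions 90, 105, 138.
Circular molecule, 3 cuts → 3 fragments:
  91–105 → 15 bp
  106–138 → 33 bp
  139–199 then 1–90 → 61 + 90 = 151 bp
Sorted largest to smallest: 151, 33, 15 bp.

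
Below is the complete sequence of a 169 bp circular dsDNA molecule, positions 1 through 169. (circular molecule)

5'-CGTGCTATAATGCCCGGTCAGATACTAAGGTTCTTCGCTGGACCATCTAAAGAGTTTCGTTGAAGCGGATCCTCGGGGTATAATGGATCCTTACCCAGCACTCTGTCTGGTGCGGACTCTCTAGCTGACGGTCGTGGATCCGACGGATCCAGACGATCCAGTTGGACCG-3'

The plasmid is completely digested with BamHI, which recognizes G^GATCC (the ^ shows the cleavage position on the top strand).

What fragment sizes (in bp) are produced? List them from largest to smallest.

91, 51, 18, 9 bp

BamHI sites (GGATCC) start at positions 67, 85, 136, 145.
BamHI cuts after the first base of each site, so after positions 67, 85, 136, 145.
Circular molecule, 4 cuts → 4 fragments:
  68–85 → 18 bp
  86–136 → 51 bp
  137–145 → 9 bp
  146–169 then 1–67 → 24 + 67 = 91 bp
Sorted largest to smallest: 91, 51, 18, 9 bp.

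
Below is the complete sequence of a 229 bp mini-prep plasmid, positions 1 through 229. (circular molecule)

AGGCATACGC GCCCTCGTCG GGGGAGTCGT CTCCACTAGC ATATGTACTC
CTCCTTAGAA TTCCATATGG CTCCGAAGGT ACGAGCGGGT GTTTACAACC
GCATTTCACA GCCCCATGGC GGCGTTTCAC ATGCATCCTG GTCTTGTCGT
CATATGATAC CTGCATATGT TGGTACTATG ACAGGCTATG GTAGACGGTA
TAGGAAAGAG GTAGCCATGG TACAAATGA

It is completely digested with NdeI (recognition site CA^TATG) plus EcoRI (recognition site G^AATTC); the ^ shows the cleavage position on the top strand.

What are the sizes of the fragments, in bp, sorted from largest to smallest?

105, 87, 17, 13, 7 bp

NdeI sites (CATATG) start at positions 40, 64, 151, 164.
NdeI cuts after base 2 of each site, so after positions 41, 65, 152, 165.
The EcoRI site (GAATTC) starts at position 58.
EcoRI cuts after the first base of each site, so after position 58.
Combined cut positions: 41, 58, 65, 152, 165.
Circular molecule, 5 cuts → 5 fragments:
  42–58 → 17 bp
  59–65 → 7 bp
  66–152 → 87 bp
  153–165 → 13 bp
  166–229 then 1–41 → 64 + 41 = 105 bp
Sorted largest to smallest: 105, 87, 17, 13, 7 bp.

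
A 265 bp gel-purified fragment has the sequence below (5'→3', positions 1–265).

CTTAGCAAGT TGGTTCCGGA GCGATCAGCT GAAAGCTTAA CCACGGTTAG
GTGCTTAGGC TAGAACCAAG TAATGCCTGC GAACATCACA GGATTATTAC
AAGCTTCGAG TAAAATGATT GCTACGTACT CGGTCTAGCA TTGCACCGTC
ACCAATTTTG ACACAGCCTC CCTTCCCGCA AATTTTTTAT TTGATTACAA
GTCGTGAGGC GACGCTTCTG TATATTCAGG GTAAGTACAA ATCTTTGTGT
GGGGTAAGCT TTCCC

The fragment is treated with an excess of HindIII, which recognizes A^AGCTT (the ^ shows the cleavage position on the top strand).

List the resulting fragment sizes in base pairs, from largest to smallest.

HindIII sites (AAGCTT) start at positions 33, 101, 256.
HindIII cuts after the first base of each site, so after positions 33, 101, 256.
Linear molecule, 3 cuts → 4 fragments:
  1–33 → 33 bp
  34–101 → 68 bp
  102–256 → 155 bp
  257–265 → 9 bp
Sorted largest to smallest: 155, 68, 33, 9 bp.

155, 68, 33, 9 bp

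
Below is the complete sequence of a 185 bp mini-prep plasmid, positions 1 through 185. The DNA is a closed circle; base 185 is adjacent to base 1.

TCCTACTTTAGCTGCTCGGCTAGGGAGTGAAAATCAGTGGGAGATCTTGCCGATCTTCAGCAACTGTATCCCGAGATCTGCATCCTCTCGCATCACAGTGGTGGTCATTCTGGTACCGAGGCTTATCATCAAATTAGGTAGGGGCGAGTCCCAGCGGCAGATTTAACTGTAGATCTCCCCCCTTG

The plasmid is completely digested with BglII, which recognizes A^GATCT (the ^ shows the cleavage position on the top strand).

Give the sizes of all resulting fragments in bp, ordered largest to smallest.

BglII sites (AGATCT) start at positions 42, 74, 171.
BglII cuts after the first base of each site, so after positions 42, 74, 171.
Circular molecule, 3 cuts → 3 fragments:
  43–74 → 32 bp
  75–171 → 97 bp
  172–185 then 1–42 → 14 + 42 = 56 bp
Sorted largest to smallest: 97, 56, 32 bp.

97, 56, 32 bp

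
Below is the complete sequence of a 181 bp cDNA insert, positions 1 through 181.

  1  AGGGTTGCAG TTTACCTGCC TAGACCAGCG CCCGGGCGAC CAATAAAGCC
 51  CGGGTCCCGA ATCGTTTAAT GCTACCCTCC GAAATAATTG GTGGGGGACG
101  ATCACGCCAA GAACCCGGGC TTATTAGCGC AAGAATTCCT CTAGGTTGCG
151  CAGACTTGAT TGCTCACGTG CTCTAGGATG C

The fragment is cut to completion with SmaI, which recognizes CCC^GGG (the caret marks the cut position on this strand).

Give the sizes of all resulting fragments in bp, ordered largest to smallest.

65, 65, 33, 18 bp

SmaI sites (CCCGGG) start at positions 31, 49, 114.
SmaI cuts after base 3 of each site, so after positions 33, 51, 116.
Linear molecule, 3 cuts → 4 fragments:
  1–33 → 33 bp
  34–51 → 18 bp
  52–116 → 65 bp
  117–181 → 65 bp
Sorted largest to smallest: 65, 65, 33, 18 bp.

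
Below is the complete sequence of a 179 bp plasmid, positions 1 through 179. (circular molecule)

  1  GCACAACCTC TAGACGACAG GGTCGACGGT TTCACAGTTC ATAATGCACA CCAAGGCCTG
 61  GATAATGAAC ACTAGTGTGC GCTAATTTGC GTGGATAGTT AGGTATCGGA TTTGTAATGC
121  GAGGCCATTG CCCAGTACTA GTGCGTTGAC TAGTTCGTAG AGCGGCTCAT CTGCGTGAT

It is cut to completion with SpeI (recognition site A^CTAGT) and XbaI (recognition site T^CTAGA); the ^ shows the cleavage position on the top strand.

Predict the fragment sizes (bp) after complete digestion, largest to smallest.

66, 62, 39, 12 bp

SpeI sites (ACTAGT) start at positions 71, 137, 149.
SpeI cuts after the first base of each site, so after positions 71, 137, 149.
The XbaI site (TCTAGA) starts at position 9.
XbaI cuts after the first base of each site, so after position 9.
Combined cut positions: 9, 71, 137, 149.
Circular molecule, 4 cuts → 4 fragments:
  10–71 → 62 bp
  72–137 → 66 bp
  138–149 → 12 bp
  150–179 then 1–9 → 30 + 9 = 39 bp
Sorted largest to smallest: 66, 62, 39, 12 bp.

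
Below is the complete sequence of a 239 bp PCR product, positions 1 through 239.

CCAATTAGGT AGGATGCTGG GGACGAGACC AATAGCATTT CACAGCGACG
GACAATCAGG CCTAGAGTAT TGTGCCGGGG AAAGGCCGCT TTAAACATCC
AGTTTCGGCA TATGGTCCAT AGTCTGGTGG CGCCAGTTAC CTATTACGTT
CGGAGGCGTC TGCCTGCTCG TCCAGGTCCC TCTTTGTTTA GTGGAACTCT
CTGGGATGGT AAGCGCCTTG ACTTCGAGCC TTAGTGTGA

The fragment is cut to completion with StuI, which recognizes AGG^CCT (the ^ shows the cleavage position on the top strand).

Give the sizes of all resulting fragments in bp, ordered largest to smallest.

179, 60 bp

The StuI site (AGGCCT) starts at position 58.
StuI cuts after base 3 of each site, so after position 60.
Linear molecule, 1 cut → 2 fragments:
  1–60 → 60 bp
  61–239 → 179 bp
Sorted largest to smallest: 179, 60 bp.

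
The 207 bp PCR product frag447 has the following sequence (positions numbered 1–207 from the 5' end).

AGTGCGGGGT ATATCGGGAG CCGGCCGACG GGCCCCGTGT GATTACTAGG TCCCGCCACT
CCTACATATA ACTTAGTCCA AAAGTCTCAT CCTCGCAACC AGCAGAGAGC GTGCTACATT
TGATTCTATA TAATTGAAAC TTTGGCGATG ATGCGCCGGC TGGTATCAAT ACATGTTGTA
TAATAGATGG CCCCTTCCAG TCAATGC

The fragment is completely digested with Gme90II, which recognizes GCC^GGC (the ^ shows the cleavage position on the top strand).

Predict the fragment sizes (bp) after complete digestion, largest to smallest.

Gme90II sites (GCCGGC) start at positions 20, 155.
Gme90II cuts after base 3 of each site, so after positions 22, 157.
Linear molecule, 2 cuts → 3 fragments:
  1–22 → 22 bp
  23–157 → 135 bp
  158–207 → 50 bp
Sorted largest to smallest: 135, 50, 22 bp.

135, 50, 22 bp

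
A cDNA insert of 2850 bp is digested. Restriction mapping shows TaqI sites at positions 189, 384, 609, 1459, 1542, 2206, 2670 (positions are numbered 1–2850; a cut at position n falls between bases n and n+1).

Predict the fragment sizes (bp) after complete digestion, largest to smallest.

Linear molecule, 7 cuts → 8 fragments:
  189 − 0 = 189 bp
  384 − 189 = 195 bp
  609 − 384 = 225 bp
  1459 − 609 = 850 bp
  1542 − 1459 = 83 bp
  2206 − 1542 = 664 bp
  2670 − 2206 = 464 bp
  2850 − 2670 = 180 bp
Sorted largest to smallest: 850, 664, 464, 225, 195, 189, 180, 83 bp.

850, 664, 464, 225, 195, 189, 180, 83 bp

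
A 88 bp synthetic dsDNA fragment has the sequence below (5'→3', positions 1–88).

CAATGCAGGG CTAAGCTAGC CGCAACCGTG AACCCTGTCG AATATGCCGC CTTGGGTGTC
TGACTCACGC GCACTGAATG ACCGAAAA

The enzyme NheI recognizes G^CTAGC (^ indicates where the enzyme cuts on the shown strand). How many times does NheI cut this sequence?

GCTAGC occurs starting at position 15.
NheI cuts at 1 site.

1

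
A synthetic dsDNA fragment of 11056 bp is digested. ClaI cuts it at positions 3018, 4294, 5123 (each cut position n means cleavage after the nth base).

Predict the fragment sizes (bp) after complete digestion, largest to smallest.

Linear molecule, 3 cuts → 4 fragments:
  3018 − 0 = 3018 bp
  4294 − 3018 = 1276 bp
  5123 − 4294 = 829 bp
  11056 − 5123 = 5933 bp
Sorted largest to smallest: 5933, 3018, 1276, 829 bp.

5933, 3018, 1276, 829 bp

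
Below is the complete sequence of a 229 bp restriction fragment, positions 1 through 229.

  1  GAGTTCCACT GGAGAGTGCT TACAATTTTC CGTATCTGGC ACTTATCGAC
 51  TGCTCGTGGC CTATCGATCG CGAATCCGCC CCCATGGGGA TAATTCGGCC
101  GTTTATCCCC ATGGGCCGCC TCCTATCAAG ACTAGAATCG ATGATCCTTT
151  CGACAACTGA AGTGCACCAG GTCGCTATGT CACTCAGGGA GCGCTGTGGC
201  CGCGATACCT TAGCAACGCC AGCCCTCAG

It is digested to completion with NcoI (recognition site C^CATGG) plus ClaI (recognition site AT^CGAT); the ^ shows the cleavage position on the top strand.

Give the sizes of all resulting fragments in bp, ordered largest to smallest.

91, 64, 29, 27, 18 bp

NcoI sites (CCATGG) start at positions 82, 109.
NcoI cuts after the first base of each site, so after positions 82, 109.
ClaI sites (ATCGAT) start at positions 63, 137.
ClaI cuts after base 2 of each site, so after positions 64, 138.
Combined cut positions: 64, 82, 109, 138.
Linear molecule, 4 cuts → 5 fragments:
  1–64 → 64 bp
  65–82 → 18 bp
  83–109 → 27 bp
  110–138 → 29 bp
  139–229 → 91 bp
Sorted largest to smallest: 91, 64, 29, 27, 18 bp.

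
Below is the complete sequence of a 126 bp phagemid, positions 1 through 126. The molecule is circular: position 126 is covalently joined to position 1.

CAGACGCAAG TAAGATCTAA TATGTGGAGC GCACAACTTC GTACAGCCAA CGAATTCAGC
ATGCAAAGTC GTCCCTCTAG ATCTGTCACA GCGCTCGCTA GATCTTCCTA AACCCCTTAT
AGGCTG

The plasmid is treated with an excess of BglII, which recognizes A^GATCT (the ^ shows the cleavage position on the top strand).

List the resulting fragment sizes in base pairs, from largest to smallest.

66, 39, 21 bp

BglII sites (AGATCT) start at positions 13, 79, 100.
BglII cuts after the first base of each site, so after positions 13, 79, 100.
Circular molecule, 3 cuts → 3 fragments:
  14–79 → 66 bp
  80–100 → 21 bp
  101–126 then 1–13 → 26 + 13 = 39 bp
Sorted largest to smallest: 66, 39, 21 bp.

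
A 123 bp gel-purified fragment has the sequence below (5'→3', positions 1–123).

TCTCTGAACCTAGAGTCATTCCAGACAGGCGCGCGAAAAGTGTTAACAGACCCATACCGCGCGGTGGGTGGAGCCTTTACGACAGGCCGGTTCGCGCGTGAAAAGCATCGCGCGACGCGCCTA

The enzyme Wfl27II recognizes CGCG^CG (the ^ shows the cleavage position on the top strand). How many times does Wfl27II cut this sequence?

4

CGCGCG occurs starting at positions 30, 58, 93, 109.
Wfl27II cuts at 4 sites.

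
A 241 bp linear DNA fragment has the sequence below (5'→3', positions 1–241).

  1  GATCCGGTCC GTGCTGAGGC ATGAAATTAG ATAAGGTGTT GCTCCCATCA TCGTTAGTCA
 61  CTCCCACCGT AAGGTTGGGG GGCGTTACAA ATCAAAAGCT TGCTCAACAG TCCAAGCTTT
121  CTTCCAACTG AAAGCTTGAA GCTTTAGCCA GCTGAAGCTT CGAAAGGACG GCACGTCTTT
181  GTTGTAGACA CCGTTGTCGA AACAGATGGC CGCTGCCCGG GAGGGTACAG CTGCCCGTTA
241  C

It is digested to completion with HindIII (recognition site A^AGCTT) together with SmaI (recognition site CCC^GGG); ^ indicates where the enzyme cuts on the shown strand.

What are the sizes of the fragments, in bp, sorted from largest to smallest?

HindIII sites (AAGCTT) start at positions 96, 114, 132, 139, 155.
HindIII cuts after the first base of each site, so after positions 96, 114, 132, 139, 155.
The SmaI site (CCCGGG) starts at position 216.
SmaI cuts after base 3 of each site, so after position 218.
Combined cut positions: 96, 114, 132, 139, 155, 218.
Linear molecule, 6 cuts → 7 fragments:
  1–96 → 96 bp
  97–114 → 18 bp
  115–132 → 18 bp
  133–139 → 7 bp
  140–155 → 16 bp
  156–218 → 63 bp
  219–241 → 23 bp
Sorted largest to smallest: 96, 63, 23, 18, 18, 16, 7 bp.

96, 63, 23, 18, 18, 16, 7 bp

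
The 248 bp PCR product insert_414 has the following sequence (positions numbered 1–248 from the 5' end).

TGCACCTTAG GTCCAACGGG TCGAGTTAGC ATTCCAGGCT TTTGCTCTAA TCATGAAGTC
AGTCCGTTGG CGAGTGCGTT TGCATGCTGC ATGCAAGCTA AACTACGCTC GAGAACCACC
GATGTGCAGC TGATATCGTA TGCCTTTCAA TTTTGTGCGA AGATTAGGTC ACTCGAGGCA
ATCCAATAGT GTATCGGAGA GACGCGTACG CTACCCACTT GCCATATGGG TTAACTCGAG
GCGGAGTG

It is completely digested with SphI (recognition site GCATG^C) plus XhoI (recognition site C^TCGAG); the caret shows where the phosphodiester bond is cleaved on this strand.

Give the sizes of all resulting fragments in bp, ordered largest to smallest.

SphI sites (GCATGC) start at positions 82, 89.
SphI cuts after base 5 of each site (before the last base), so after positions 86, 93.
XhoI sites (CTCGAG) start at positions 108, 172, 235.
XhoI cuts after the first base of each site, so after positions 108, 172, 235.
Combined cut positions: 86, 93, 108, 172, 235.
Linear molecule, 5 cuts → 6 fragments:
  1–86 → 86 bp
  87–93 → 7 bp
  94–108 → 15 bp
  109–172 → 64 bp
  173–235 → 63 bp
  236–248 → 13 bp
Sorted largest to smallest: 86, 64, 63, 15, 13, 7 bp.

86, 64, 63, 15, 13, 7 bp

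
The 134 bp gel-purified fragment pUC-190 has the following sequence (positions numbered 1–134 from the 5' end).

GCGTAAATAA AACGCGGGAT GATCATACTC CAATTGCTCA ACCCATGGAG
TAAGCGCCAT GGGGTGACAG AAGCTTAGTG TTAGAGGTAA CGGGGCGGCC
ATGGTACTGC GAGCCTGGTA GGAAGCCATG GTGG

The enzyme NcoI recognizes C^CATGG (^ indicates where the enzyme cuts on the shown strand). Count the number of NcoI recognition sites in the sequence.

4

CCATGG occurs starting at positions 43, 57, 99, 126.
NcoI cuts at 4 sites.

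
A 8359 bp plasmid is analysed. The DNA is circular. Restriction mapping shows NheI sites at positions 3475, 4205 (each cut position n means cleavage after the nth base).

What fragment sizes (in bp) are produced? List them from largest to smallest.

Circular molecule, 2 cuts → 2 fragments:
  4205 − 3475 = 730 bp
  wrap: 8359 − 4205 + 3475 = 7629 bp
Sorted largest to smallest: 7629, 730 bp.

7629, 730 bp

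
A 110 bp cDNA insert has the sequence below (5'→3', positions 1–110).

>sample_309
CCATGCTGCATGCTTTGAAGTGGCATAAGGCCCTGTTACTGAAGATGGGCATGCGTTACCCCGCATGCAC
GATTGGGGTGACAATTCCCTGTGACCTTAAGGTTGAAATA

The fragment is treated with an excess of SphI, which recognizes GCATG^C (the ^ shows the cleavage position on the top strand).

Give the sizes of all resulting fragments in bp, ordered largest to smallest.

SphI sites (GCATGC) start at positions 8, 49, 63.
SphI cuts after base 5 of each site (before the last base), so after positions 12, 53, 67.
Linear molecule, 3 cuts → 4 fragments:
  1–12 → 12 bp
  13–53 → 41 bp
  54–67 → 14 bp
  68–110 → 43 bp
Sorted largest to smallest: 43, 41, 14, 12 bp.

43, 41, 14, 12 bp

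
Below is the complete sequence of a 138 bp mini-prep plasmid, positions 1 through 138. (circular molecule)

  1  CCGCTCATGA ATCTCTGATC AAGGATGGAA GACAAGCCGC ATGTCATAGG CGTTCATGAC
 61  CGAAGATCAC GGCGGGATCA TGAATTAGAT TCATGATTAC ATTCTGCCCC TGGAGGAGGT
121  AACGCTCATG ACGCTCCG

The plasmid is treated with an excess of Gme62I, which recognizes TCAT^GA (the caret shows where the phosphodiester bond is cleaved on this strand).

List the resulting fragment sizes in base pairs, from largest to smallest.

49, 35, 24, 17, 13 bp

Gme62I sites (TCATGA) start at positions 5, 54, 78, 91, 126.
Gme62I cuts after base 4 of each site, so after positions 8, 57, 81, 94, 129.
Circular molecule, 5 cuts → 5 fragments:
  9–57 → 49 bp
  58–81 → 24 bp
  82–94 → 13 bp
  95–129 → 35 bp
  130–138 then 1–8 → 9 + 8 = 17 bp
Sorted largest to smallest: 49, 35, 24, 17, 13 bp.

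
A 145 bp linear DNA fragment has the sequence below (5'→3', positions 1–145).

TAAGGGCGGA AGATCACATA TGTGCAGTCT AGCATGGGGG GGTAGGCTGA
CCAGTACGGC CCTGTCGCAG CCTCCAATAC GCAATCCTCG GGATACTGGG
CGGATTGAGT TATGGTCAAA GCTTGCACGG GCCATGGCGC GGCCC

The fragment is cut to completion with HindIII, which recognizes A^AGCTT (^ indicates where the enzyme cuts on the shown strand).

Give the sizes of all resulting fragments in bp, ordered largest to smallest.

119, 26 bp

The HindIII site (AAGCTT) starts at position 119.
HindIII cuts after the first base of each site, so after position 119.
Linear molecule, 1 cut → 2 fragments:
  1–119 → 119 bp
  120–145 → 26 bp
Sorted largest to smallest: 119, 26 bp.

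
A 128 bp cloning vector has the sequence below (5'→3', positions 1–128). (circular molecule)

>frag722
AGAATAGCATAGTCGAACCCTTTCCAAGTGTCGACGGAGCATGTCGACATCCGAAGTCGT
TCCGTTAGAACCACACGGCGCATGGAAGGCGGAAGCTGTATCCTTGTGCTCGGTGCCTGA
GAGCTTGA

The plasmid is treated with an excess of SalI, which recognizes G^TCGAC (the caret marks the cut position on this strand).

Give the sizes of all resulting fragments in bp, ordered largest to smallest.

115, 13 bp

SalI sites (GTCGAC) start at positions 30, 43.
SalI cuts after the first base of each site, so after positions 30, 43.
Circular molecule, 2 cuts → 2 fragments:
  31–43 → 13 bp
  44–128 then 1–30 → 85 + 30 = 115 bp
Sorted largest to smallest: 115, 13 bp.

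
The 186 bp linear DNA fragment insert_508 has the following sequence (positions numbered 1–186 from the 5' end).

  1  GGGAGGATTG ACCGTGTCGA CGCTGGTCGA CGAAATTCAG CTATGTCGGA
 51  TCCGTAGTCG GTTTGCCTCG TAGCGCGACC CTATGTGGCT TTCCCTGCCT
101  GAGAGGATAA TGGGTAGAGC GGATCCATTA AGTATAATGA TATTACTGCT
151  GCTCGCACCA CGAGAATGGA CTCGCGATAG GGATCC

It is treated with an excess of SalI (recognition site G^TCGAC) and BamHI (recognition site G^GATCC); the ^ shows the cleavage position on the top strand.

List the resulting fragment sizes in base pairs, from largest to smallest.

73, 60, 22, 16, 10, 5 bp

SalI sites (GTCGAC) start at positions 16, 26.
SalI cuts after the first base of each site, so after positions 16, 26.
BamHI sites (GGATCC) start at positions 48, 121, 181.
BamHI cuts after the first base of each site, so after positions 48, 121, 181.
Combined cut positions: 16, 26, 48, 121, 181.
Linear molecule, 5 cuts → 6 fragments:
  1–16 → 16 bp
  17–26 → 10 bp
  27–48 → 22 bp
  49–121 → 73 bp
  122–181 → 60 bp
  182–186 → 5 bp
Sorted largest to smallest: 73, 60, 22, 16, 10, 5 bp.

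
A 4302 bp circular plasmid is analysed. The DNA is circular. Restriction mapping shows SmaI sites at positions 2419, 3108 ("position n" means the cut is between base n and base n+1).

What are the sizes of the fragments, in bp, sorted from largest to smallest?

3613, 689 bp

Circular molecule, 2 cuts → 2 fragments:
  3108 − 2419 = 689 bp
  wrap: 4302 − 3108 + 2419 = 3613 bp
Sorted largest to smallest: 3613, 689 bp.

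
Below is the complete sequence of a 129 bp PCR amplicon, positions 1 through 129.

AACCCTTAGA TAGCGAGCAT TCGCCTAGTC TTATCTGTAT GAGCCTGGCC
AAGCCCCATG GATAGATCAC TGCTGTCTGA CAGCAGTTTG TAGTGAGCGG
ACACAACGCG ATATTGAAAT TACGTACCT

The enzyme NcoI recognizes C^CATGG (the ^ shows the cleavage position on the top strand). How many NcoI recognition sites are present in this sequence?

1

CCATGG occurs starting at position 56.
NcoI cuts at 1 site.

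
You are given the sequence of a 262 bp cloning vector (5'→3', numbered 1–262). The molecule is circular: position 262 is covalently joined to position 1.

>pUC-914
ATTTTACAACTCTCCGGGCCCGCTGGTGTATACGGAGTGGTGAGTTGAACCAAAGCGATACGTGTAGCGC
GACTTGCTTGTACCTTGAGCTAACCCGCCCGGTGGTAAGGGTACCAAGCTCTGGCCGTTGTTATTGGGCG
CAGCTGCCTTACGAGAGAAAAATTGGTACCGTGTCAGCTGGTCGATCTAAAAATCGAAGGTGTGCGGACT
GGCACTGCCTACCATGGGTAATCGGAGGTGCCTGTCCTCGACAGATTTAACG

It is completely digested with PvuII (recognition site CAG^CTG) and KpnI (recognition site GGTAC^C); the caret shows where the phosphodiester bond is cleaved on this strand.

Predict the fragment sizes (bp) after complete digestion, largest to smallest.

199, 29, 26, 8 bp

PvuII sites (CAGCTG) start at positions 141, 175.
PvuII cuts after base 3 of each site, so after positions 143, 177.
KpnI sites (GGTACC) start at positions 110, 165.
KpnI cuts after base 5 of each site (before the last base), so after positions 114, 169.
Combined cut positions: 114, 143, 169, 177.
Circular molecule, 4 cuts → 4 fragments:
  115–143 → 29 bp
  144–169 → 26 bp
  170–177 → 8 bp
  178–262 then 1–114 → 85 + 114 = 199 bp
Sorted largest to smallest: 199, 29, 26, 8 bp.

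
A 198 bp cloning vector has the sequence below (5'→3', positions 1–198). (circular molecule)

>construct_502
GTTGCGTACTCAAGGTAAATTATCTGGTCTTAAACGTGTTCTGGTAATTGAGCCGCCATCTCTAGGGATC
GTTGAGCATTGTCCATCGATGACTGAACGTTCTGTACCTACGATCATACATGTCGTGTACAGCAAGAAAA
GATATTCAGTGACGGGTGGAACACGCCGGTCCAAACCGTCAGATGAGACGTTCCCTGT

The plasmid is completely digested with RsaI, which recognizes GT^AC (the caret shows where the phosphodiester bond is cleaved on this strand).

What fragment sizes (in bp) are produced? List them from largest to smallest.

RsaI sites (GTAC) start at positions 6, 104, 127.
RsaI cuts after base 2 of each site, so after positions 7, 105, 128.
Circular molecule, 3 cuts → 3 fragments:
  8–105 → 98 bp
  106–128 → 23 bp
  129–198 then 1–7 → 70 + 7 = 77 bp
Sorted largest to smallest: 98, 77, 23 bp.

98, 77, 23 bp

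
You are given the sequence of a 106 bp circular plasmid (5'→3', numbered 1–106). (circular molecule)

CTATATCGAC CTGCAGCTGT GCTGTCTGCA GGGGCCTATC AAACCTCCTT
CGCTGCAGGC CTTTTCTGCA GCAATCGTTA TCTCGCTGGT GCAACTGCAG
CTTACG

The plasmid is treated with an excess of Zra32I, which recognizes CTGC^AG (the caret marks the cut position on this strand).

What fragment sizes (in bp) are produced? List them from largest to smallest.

Zra32I sites (CTGCAG) start at positions 11, 26, 53, 66, 95.
Zra32I cuts after base 4 of each site, so after positions 14, 29, 56, 69, 98.
Circular molecule, 5 cuts → 5 fragments:
  15–29 → 15 bp
  30–56 → 27 bp
  57–69 → 13 bp
  70–98 → 29 bp
  99–106 then 1–14 → 8 + 14 = 22 bp
Sorted largest to smallest: 29, 27, 22, 15, 13 bp.

29, 27, 22, 15, 13 bp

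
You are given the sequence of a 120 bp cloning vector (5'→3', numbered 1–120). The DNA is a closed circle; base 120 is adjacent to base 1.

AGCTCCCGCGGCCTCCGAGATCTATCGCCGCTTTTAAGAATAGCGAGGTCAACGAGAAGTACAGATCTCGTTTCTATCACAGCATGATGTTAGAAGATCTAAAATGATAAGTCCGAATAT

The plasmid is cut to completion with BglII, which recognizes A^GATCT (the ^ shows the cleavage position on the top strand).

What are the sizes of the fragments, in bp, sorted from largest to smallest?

45, 43, 32 bp

BglII sites (AGATCT) start at positions 18, 63, 95.
BglII cuts after the first base of each site, so after positions 18, 63, 95.
Circular molecule, 3 cuts → 3 fragments:
  19–63 → 45 bp
  64–95 → 32 bp
  96–120 then 1–18 → 25 + 18 = 43 bp
Sorted largest to smallest: 45, 43, 32 bp.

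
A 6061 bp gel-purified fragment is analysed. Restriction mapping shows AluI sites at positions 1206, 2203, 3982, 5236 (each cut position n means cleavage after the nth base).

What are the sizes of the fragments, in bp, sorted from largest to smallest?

Linear molecule, 4 cuts → 5 fragments:
  1206 − 0 = 1206 bp
  2203 − 1206 = 997 bp
  3982 − 2203 = 1779 bp
  5236 − 3982 = 1254 bp
  6061 − 5236 = 825 bp
Sorted largest to smallest: 1779, 1254, 1206, 997, 825 bp.

1779, 1254, 1206, 997, 825 bp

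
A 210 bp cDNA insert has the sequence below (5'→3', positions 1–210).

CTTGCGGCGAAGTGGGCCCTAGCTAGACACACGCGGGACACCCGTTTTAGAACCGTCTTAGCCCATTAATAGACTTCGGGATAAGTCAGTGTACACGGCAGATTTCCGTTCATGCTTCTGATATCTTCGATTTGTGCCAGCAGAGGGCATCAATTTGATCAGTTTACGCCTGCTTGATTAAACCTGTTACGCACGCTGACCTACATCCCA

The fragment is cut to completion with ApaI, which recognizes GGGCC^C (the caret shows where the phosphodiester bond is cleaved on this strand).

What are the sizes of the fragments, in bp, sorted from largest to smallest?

192, 18 bp

The ApaI site (GGGCCC) starts at position 14.
ApaI cuts after base 5 of each site (before the last base), so after position 18.
Linear molecule, 1 cut → 2 fragments:
  1–18 → 18 bp
  19–210 → 192 bp
Sorted largest to smallest: 192, 18 bp.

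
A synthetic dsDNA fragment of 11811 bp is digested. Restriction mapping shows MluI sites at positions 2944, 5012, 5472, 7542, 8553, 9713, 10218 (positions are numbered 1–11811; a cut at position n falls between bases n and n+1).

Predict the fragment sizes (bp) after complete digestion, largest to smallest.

Linear molecule, 7 cuts → 8 fragments:
  2944 − 0 = 2944 bp
  5012 − 2944 = 2068 bp
  5472 − 5012 = 460 bp
  7542 − 5472 = 2070 bp
  8553 − 7542 = 1011 bp
  9713 − 8553 = 1160 bp
  10218 − 9713 = 505 bp
  11811 − 10218 = 1593 bp
Sorted largest to smallest: 2944, 2070, 2068, 1593, 1160, 1011, 505, 460 bp.

2944, 2070, 2068, 1593, 1160, 1011, 505, 460 bp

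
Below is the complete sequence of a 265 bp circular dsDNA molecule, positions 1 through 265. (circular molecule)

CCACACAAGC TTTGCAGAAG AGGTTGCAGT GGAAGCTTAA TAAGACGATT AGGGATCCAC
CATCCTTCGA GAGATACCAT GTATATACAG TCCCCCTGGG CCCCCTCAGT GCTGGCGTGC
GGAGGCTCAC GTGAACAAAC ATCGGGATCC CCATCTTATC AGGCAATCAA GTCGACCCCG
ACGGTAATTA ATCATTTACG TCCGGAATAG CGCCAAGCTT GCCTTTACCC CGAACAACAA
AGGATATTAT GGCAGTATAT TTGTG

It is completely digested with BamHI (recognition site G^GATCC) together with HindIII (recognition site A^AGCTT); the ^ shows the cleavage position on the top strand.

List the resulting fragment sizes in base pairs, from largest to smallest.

BamHI sites (GGATCC) start at positions 53, 145.
BamHI cuts after the first base of each site, so after positions 53, 145.
HindIII sites (AAGCTT) start at positions 7, 33, 215.
HindIII cuts after the first base of each site, so after positions 7, 33, 215.
Combined cut positions: 7, 33, 53, 145, 215.
Circular molecule, 5 cuts → 5 fragments:
  8–33 → 26 bp
  34–53 → 20 bp
  54–145 → 92 bp
  146–215 → 70 bp
  216–265 then 1–7 → 50 + 7 = 57 bp
Sorted largest to smallest: 92, 70, 57, 26, 20 bp.

92, 70, 57, 26, 20 bp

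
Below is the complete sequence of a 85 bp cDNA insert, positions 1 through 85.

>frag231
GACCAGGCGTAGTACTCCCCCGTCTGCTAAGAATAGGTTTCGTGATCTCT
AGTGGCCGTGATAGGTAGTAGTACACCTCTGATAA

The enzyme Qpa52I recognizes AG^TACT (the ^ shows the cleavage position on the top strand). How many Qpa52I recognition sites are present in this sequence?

AGTACT occurs starting at position 11.
Qpa52I cuts at 1 site.

1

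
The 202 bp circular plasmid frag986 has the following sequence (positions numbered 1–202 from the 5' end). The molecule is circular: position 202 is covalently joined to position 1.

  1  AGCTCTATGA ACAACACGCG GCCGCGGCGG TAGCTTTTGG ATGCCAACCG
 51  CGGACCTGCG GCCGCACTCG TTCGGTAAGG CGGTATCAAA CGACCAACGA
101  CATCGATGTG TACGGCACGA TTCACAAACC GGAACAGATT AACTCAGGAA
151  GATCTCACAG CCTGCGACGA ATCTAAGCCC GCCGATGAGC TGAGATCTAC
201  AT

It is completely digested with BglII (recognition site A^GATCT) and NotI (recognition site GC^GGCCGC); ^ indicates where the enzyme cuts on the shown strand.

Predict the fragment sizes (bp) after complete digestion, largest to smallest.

91, 43, 40, 28 bp

BglII sites (AGATCT) start at positions 150, 193.
BglII cuts after the first base of each site, so after positions 150, 193.
NotI sites (GCGGCCGC) start at positions 18, 58.
NotI cuts after base 2 of each site, so after positions 19, 59.
Combined cut positions: 19, 59, 150, 193.
Circular molecule, 4 cuts → 4 fragments:
  20–59 → 40 bp
  60–150 → 91 bp
  151–193 → 43 bp
  194–202 then 1–19 → 9 + 19 = 28 bp
Sorted largest to smallest: 91, 43, 40, 28 bp.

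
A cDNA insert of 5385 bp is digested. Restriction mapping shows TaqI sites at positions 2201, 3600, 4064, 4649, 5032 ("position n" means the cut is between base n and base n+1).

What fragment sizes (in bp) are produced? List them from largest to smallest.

2201, 1399, 585, 464, 383, 353 bp

Linear molecule, 5 cuts → 6 fragments:
  2201 − 0 = 2201 bp
  3600 − 2201 = 1399 bp
  4064 − 3600 = 464 bp
  4649 − 4064 = 585 bp
  5032 − 4649 = 383 bp
  5385 − 5032 = 353 bp
Sorted largest to smallest: 2201, 1399, 585, 464, 383, 353 bp.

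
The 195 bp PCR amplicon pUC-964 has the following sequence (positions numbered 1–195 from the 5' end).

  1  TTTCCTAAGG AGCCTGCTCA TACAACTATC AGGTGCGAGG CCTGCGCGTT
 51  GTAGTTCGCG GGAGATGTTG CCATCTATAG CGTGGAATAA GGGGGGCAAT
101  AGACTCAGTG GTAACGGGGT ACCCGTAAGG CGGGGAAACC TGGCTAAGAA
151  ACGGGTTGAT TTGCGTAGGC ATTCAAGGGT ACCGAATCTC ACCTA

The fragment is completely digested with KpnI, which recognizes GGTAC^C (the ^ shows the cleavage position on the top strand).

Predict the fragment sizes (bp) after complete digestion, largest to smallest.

KpnI sites (GGTACC) start at positions 118, 178.
KpnI cuts after base 5 of each site (before the last base), so after positions 122, 182.
Linear molecule, 2 cuts → 3 fragments:
  1–122 → 122 bp
  123–182 → 60 bp
  183–195 → 13 bp
Sorted largest to smallest: 122, 60, 13 bp.

122, 60, 13 bp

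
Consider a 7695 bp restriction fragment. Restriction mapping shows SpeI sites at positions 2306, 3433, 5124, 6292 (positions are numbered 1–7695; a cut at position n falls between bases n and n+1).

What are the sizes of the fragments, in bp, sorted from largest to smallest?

2306, 1691, 1403, 1168, 1127 bp

Linear molecule, 4 cuts → 5 fragments:
  2306 − 0 = 2306 bp
  3433 − 2306 = 1127 bp
  5124 − 3433 = 1691 bp
  6292 − 5124 = 1168 bp
  7695 − 6292 = 1403 bp
Sorted largest to smallest: 2306, 1691, 1403, 1168, 1127 bp.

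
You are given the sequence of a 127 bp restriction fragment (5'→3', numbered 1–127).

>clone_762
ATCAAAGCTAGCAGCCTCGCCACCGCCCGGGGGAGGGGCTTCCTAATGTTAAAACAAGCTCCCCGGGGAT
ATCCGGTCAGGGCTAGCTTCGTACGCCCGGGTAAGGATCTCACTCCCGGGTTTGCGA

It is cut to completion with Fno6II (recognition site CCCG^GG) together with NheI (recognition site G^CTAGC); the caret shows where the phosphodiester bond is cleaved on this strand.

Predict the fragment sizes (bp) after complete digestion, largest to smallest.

36, 22, 19, 17, 17, 9, 7 bp

Fno6II sites (CCCGGG) start at positions 26, 62, 96, 115.
Fno6II cuts after base 4 of each site, so after positions 29, 65, 99, 118.
NheI sites (GCTAGC) start at positions 7, 82.
NheI cuts after the first base of each site, so after positions 7, 82.
Combined cut positions: 7, 29, 65, 82, 99, 118.
Linear molecule, 6 cuts → 7 fragments:
  1–7 → 7 bp
  8–29 → 22 bp
  30–65 → 36 bp
  66–82 → 17 bp
  83–99 → 17 bp
  100–118 → 19 bp
  119–127 → 9 bp
Sorted largest to smallest: 36, 22, 19, 17, 17, 9, 7 bp.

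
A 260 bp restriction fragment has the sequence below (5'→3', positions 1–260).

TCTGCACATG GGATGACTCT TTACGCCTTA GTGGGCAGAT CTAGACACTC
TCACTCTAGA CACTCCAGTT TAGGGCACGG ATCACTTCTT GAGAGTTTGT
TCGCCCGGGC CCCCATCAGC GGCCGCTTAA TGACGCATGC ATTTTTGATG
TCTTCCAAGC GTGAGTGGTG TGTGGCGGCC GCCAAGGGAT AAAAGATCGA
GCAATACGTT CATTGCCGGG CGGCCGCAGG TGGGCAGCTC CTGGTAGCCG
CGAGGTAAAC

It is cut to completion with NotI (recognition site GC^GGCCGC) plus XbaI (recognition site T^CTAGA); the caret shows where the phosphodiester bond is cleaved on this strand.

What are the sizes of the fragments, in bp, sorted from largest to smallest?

NotI sites (GCGGCCGC) start at positions 119, 175, 220.
NotI cuts after base 2 of each site, so after positions 120, 176, 221.
XbaI sites (TCTAGA) start at positions 40, 55.
XbaI cuts after the first base of each site, so after positions 40, 55.
Combined cut positions: 40, 55, 120, 176, 221.
Linear molecule, 5 cuts → 6 fragments:
  1–40 → 40 bp
  41–55 → 15 bp
  56–120 → 65 bp
  121–176 → 56 bp
  177–221 → 45 bp
  222–260 → 39 bp
Sorted largest to smallest: 65, 56, 45, 40, 39, 15 bp.

65, 56, 45, 40, 39, 15 bp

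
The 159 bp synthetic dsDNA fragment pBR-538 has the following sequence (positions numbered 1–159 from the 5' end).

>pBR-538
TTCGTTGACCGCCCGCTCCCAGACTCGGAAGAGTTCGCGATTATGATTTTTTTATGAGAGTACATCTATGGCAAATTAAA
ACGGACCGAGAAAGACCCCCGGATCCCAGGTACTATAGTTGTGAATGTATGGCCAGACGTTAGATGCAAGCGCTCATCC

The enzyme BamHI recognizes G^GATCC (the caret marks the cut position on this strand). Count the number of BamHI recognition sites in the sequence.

GGATCC occurs starting at position 101.
BamHI cuts at 1 site.

1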